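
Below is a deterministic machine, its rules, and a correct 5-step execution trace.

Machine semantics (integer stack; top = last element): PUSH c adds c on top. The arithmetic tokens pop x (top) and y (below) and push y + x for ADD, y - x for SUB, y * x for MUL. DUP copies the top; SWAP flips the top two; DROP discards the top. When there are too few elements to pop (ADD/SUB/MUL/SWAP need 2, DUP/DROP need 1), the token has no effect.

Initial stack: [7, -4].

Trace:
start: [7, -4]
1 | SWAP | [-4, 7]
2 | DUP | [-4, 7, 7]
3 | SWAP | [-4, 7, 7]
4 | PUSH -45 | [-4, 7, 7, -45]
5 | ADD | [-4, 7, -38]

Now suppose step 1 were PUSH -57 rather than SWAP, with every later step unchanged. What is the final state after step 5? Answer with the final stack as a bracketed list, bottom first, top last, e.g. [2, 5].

(re-executing from step 1 with the substitution; state before step 1: [7, -4])
1 | PUSH -57 | [7, -4, -57]
2 | DUP | [7, -4, -57, -57]
3 | SWAP | [7, -4, -57, -57]
4 | PUSH -45 | [7, -4, -57, -57, -45]
5 | ADD | [7, -4, -57, -102]

[7, -4, -57, -102]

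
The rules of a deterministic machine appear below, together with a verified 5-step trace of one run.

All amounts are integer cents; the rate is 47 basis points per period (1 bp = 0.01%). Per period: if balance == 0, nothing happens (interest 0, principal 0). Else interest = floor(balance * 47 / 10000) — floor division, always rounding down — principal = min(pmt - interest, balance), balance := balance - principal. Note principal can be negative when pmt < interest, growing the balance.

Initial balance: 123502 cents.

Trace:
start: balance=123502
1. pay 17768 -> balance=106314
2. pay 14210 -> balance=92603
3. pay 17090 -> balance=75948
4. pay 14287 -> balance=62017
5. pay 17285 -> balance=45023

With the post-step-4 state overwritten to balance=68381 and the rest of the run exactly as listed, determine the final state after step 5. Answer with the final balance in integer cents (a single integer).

state after step 4 := balance=68381
5. pay 17285 -> balance=51417

51417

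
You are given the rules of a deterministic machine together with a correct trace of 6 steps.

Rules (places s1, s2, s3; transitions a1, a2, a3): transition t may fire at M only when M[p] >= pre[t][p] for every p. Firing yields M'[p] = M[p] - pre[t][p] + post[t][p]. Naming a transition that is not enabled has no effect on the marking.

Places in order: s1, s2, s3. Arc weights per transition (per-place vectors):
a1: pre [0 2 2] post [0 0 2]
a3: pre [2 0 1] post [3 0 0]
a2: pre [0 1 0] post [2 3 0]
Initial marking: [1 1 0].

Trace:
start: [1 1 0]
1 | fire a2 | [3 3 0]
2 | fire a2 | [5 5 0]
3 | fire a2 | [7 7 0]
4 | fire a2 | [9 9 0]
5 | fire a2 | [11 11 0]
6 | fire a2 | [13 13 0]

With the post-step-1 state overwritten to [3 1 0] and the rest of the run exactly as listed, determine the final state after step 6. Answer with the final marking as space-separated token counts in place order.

13 11 0

state after step 1 := [3 1 0]
2 | fire a2 | [5 3 0]
3 | fire a2 | [7 5 0]
4 | fire a2 | [9 7 0]
5 | fire a2 | [11 9 0]
6 | fire a2 | [13 11 0]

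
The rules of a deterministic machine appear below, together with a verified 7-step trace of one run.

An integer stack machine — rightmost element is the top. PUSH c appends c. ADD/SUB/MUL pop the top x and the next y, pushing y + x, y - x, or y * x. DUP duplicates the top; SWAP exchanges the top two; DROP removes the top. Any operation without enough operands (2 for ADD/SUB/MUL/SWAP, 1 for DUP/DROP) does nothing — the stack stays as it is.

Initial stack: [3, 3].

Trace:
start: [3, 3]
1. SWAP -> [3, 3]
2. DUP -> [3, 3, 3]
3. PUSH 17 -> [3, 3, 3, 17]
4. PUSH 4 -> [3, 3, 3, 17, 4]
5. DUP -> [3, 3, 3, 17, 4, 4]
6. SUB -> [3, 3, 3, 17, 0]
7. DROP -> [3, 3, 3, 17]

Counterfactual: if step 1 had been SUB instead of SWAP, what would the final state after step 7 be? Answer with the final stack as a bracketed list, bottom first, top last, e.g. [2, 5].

[0, 0, 17]

(re-executing from step 1 with the substitution; state before step 1: [3, 3])
1. SUB -> [0]
2. DUP -> [0, 0]
3. PUSH 17 -> [0, 0, 17]
4. PUSH 4 -> [0, 0, 17, 4]
5. DUP -> [0, 0, 17, 4, 4]
6. SUB -> [0, 0, 17, 0]
7. DROP -> [0, 0, 17]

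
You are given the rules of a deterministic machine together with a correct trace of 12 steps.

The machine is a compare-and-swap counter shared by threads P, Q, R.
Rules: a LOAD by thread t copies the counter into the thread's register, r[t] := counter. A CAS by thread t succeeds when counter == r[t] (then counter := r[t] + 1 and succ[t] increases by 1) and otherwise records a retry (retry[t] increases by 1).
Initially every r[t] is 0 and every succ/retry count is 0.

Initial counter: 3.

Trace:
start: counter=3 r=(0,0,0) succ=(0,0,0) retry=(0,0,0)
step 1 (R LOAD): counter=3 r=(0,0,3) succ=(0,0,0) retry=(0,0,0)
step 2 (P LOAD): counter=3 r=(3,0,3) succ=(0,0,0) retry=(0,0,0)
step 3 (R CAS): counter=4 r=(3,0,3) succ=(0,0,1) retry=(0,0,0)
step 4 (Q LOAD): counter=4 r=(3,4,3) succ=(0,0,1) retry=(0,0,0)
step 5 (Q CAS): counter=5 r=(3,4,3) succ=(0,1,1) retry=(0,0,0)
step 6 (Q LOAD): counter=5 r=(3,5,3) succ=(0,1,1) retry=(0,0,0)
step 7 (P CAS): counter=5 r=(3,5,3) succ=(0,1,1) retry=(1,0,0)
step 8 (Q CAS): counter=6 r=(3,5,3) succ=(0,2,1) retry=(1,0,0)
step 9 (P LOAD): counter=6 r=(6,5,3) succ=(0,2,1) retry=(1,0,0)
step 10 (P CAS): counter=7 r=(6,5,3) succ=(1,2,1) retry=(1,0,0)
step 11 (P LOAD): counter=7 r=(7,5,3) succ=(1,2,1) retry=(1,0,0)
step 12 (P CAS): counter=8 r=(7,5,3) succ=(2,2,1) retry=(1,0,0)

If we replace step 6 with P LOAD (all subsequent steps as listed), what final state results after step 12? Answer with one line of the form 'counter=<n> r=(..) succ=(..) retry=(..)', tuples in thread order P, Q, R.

(re-executing from step 6 with the substitution; state before step 6: counter=5 r=(3,4,3) succ=(0,1,1) retry=(0,0,0))
step 6 (P LOAD): counter=5 r=(5,4,3) succ=(0,1,1) retry=(0,0,0)
step 7 (P CAS): counter=6 r=(5,4,3) succ=(1,1,1) retry=(0,0,0)
step 8 (Q CAS): counter=6 r=(5,4,3) succ=(1,1,1) retry=(0,1,0)
step 9 (P LOAD): counter=6 r=(6,4,3) succ=(1,1,1) retry=(0,1,0)
step 10 (P CAS): counter=7 r=(6,4,3) succ=(2,1,1) retry=(0,1,0)
step 11 (P LOAD): counter=7 r=(7,4,3) succ=(2,1,1) retry=(0,1,0)
step 12 (P CAS): counter=8 r=(7,4,3) succ=(3,1,1) retry=(0,1,0)

counter=8 r=(7,4,3) succ=(3,1,1) retry=(0,1,0)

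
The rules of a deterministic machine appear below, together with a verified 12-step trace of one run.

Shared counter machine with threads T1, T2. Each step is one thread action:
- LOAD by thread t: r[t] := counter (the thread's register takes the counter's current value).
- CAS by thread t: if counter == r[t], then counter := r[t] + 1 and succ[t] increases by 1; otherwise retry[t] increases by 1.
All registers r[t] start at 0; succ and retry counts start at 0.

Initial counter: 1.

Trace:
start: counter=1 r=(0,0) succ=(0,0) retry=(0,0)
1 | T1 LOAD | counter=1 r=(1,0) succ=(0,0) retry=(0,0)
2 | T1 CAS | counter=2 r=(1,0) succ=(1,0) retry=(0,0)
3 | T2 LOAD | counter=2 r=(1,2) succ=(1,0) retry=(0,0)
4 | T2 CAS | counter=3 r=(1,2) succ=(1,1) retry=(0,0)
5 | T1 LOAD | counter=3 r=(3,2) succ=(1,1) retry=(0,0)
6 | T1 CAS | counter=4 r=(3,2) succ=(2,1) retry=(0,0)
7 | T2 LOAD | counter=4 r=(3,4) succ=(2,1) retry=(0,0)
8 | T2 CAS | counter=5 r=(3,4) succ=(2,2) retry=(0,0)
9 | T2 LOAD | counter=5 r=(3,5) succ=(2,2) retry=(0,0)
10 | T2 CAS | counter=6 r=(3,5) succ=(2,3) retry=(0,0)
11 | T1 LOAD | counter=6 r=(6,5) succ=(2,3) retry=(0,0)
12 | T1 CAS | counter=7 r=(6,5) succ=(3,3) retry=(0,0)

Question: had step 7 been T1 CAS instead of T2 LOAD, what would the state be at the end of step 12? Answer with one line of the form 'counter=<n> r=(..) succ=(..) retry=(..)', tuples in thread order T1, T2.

(re-executing from step 7 with the substitution; state before step 7: counter=4 r=(3,2) succ=(2,1) retry=(0,0))
7 | T1 CAS | counter=4 r=(3,2) succ=(2,1) retry=(1,0)
8 | T2 CAS | counter=4 r=(3,2) succ=(2,1) retry=(1,1)
9 | T2 LOAD | counter=4 r=(3,4) succ=(2,1) retry=(1,1)
10 | T2 CAS | counter=5 r=(3,4) succ=(2,2) retry=(1,1)
11 | T1 LOAD | counter=5 r=(5,4) succ=(2,2) retry=(1,1)
12 | T1 CAS | counter=6 r=(5,4) succ=(3,2) retry=(1,1)

counter=6 r=(5,4) succ=(3,2) retry=(1,1)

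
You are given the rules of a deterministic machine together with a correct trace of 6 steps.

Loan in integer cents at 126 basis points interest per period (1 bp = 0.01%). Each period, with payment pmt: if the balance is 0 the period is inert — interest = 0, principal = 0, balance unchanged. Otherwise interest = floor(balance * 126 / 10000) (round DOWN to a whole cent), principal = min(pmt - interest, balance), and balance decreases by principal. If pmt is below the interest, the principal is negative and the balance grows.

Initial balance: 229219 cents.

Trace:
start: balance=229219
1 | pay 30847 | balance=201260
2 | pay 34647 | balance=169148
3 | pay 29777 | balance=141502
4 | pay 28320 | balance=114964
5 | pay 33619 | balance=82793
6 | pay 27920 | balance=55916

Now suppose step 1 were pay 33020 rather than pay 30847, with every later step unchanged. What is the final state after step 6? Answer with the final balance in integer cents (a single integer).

(re-executing from step 1 with the substitution; state before step 1: balance=229219)
1 | pay 33020 | balance=199087
2 | pay 34647 | balance=166948
3 | pay 29777 | balance=139274
4 | pay 28320 | balance=112708
5 | pay 33619 | balance=80509
6 | pay 27920 | balance=53603

53603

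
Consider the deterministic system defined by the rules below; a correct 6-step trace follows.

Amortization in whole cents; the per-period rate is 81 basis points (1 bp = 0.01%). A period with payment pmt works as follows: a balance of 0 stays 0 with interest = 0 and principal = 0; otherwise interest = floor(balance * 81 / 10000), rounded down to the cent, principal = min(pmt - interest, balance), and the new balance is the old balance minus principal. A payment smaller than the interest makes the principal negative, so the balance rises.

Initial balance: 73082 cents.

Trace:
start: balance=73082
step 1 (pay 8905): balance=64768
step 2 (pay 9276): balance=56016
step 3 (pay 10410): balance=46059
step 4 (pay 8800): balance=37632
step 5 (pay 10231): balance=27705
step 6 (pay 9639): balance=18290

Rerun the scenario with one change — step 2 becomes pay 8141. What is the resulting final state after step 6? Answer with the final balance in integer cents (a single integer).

(re-executing from step 2 with the substitution; state before step 2: balance=64768)
step 2 (pay 8141): balance=57151
step 3 (pay 10410): balance=47203
step 4 (pay 8800): balance=38785
step 5 (pay 10231): balance=28868
step 6 (pay 9639): balance=19462

19462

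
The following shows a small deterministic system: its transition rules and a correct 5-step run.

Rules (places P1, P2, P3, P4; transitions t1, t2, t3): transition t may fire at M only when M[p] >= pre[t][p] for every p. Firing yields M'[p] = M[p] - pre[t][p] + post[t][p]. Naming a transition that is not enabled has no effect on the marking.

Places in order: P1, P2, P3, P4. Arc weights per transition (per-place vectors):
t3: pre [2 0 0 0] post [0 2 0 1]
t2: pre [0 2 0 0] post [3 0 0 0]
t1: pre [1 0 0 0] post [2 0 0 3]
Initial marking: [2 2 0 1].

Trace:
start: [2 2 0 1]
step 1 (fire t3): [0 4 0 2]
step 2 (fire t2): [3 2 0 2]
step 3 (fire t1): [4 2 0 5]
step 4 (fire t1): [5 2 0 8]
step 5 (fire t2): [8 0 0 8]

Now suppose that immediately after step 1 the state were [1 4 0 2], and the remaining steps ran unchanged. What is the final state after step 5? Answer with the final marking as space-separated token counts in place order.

9 0 0 8

state after step 1 := [1 4 0 2]
step 2 (fire t2): [4 2 0 2]
step 3 (fire t1): [5 2 0 5]
step 4 (fire t1): [6 2 0 8]
step 5 (fire t2): [9 0 0 8]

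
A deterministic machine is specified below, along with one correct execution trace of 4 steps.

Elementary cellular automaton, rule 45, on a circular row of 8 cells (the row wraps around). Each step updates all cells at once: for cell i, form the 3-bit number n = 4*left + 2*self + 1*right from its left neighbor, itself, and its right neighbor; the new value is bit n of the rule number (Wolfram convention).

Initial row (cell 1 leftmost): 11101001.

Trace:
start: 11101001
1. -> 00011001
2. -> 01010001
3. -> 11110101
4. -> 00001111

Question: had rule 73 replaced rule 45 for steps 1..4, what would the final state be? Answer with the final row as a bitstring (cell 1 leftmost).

00101101

(re-executing steps 1..4 under rule 73; state before step 1: 11101001)
1. -> 00100001
2. -> 00001100
3. -> 11101101
4. -> 00101101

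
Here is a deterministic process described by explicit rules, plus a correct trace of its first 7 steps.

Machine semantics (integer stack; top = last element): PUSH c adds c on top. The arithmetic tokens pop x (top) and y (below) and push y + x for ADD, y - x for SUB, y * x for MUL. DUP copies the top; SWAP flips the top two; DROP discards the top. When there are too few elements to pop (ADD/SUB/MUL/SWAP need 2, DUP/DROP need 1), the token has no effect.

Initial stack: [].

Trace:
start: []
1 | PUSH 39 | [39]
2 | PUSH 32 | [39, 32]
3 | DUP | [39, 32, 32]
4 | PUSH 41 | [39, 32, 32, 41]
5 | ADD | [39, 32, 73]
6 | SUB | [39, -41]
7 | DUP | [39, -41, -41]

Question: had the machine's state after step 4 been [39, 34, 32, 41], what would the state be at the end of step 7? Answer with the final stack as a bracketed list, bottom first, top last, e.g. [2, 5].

[39, -39, -39]

state after step 4 := [39, 34, 32, 41]
5 | ADD | [39, 34, 73]
6 | SUB | [39, -39]
7 | DUP | [39, -39, -39]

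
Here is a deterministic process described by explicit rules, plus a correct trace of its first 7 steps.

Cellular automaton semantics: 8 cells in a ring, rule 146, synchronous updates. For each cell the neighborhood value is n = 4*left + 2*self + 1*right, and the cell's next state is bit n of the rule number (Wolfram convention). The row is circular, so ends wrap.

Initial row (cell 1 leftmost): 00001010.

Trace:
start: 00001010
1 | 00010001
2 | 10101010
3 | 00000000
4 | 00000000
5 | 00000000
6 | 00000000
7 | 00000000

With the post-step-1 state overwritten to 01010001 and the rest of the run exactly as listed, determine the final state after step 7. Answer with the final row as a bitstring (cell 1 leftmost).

00000000

state after step 1 := 01010001
2 | 00001010
3 | 00010001
4 | 10101010
5 | 00000000
6 | 00000000
7 | 00000000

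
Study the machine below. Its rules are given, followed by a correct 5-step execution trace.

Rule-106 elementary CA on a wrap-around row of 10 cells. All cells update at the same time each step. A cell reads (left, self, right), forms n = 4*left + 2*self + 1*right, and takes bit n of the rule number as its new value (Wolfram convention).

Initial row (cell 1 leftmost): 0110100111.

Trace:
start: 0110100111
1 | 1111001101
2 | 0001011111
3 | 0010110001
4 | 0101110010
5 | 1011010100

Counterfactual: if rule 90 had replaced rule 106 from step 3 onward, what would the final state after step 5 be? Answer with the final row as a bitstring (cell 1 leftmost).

(re-executing steps 3..5 under rule 90; state before step 3: 0001011111)
3 | 1010010001
4 | 1001101011
5 | 1111100010

1111100010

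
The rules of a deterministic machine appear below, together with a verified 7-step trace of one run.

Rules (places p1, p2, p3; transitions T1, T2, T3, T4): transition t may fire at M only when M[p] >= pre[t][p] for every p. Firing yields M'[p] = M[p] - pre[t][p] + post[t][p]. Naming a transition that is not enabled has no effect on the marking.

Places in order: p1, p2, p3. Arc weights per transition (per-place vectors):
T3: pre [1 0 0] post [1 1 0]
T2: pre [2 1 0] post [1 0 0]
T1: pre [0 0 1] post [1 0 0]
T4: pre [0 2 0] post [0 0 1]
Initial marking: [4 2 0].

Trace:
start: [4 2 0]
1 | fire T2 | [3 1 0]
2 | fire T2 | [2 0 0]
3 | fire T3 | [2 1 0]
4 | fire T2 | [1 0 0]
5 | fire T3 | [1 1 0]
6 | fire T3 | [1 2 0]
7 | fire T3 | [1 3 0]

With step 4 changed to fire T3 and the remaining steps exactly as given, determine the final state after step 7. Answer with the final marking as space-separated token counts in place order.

(re-executing from step 4 with the substitution; state before step 4: [2 1 0])
4 | fire T3 | [2 2 0]
5 | fire T3 | [2 3 0]
6 | fire T3 | [2 4 0]
7 | fire T3 | [2 5 0]

2 5 0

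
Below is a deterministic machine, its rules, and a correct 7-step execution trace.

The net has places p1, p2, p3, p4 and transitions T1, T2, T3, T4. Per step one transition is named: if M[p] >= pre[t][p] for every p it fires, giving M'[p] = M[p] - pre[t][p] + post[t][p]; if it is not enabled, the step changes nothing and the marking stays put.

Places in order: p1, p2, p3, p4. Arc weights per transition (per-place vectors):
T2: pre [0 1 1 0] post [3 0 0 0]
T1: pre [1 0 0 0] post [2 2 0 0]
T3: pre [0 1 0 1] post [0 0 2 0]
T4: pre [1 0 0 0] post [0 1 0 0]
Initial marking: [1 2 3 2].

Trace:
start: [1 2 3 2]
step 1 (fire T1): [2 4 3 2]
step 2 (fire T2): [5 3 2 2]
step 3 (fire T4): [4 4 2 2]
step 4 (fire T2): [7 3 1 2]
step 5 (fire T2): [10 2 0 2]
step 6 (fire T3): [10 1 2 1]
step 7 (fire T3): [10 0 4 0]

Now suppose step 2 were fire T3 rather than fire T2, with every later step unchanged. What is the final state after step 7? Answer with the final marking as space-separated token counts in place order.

7 1 5 0

(re-executing from step 2 with the substitution; state before step 2: [2 4 3 2])
step 2 (fire T3): [2 3 5 1]
step 3 (fire T4): [1 4 5 1]
step 4 (fire T2): [4 3 4 1]
step 5 (fire T2): [7 2 3 1]
step 6 (fire T3): [7 1 5 0]
step 7 (fire T3): [7 1 5 0]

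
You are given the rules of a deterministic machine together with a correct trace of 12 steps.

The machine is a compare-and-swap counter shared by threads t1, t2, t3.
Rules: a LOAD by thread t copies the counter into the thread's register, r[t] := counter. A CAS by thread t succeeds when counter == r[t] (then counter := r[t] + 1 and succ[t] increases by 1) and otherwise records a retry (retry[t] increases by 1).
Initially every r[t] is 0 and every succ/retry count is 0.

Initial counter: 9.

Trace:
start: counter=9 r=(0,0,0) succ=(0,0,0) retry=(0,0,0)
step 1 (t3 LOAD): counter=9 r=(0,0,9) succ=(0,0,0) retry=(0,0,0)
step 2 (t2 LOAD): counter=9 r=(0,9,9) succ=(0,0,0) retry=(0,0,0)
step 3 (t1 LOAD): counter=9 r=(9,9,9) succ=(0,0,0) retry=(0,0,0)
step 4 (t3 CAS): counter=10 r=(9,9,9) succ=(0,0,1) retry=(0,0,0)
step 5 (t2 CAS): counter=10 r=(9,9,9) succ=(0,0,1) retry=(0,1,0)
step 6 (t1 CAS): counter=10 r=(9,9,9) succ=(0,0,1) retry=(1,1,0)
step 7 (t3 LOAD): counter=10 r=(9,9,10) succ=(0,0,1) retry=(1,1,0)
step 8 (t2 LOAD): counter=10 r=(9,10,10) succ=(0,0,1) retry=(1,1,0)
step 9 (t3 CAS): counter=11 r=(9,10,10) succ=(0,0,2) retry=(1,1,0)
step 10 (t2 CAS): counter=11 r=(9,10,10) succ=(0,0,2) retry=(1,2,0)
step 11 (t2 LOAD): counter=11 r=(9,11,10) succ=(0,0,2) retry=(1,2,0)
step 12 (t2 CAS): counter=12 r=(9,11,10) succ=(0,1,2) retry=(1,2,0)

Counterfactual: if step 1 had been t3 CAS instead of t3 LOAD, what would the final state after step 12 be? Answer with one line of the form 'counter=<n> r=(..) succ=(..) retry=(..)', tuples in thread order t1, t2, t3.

counter=12 r=(9,11,10) succ=(0,2,1) retry=(1,1,2)

(re-executing from step 1 with the substitution; state before step 1: counter=9 r=(0,0,0) succ=(0,0,0) retry=(0,0,0))
step 1 (t3 CAS): counter=9 r=(0,0,0) succ=(0,0,0) retry=(0,0,1)
step 2 (t2 LOAD): counter=9 r=(0,9,0) succ=(0,0,0) retry=(0,0,1)
step 3 (t1 LOAD): counter=9 r=(9,9,0) succ=(0,0,0) retry=(0,0,1)
step 4 (t3 CAS): counter=9 r=(9,9,0) succ=(0,0,0) retry=(0,0,2)
step 5 (t2 CAS): counter=10 r=(9,9,0) succ=(0,1,0) retry=(0,0,2)
step 6 (t1 CAS): counter=10 r=(9,9,0) succ=(0,1,0) retry=(1,0,2)
step 7 (t3 LOAD): counter=10 r=(9,9,10) succ=(0,1,0) retry=(1,0,2)
step 8 (t2 LOAD): counter=10 r=(9,10,10) succ=(0,1,0) retry=(1,0,2)
step 9 (t3 CAS): counter=11 r=(9,10,10) succ=(0,1,1) retry=(1,0,2)
step 10 (t2 CAS): counter=11 r=(9,10,10) succ=(0,1,1) retry=(1,1,2)
step 11 (t2 LOAD): counter=11 r=(9,11,10) succ=(0,1,1) retry=(1,1,2)
step 12 (t2 CAS): counter=12 r=(9,11,10) succ=(0,2,1) retry=(1,1,2)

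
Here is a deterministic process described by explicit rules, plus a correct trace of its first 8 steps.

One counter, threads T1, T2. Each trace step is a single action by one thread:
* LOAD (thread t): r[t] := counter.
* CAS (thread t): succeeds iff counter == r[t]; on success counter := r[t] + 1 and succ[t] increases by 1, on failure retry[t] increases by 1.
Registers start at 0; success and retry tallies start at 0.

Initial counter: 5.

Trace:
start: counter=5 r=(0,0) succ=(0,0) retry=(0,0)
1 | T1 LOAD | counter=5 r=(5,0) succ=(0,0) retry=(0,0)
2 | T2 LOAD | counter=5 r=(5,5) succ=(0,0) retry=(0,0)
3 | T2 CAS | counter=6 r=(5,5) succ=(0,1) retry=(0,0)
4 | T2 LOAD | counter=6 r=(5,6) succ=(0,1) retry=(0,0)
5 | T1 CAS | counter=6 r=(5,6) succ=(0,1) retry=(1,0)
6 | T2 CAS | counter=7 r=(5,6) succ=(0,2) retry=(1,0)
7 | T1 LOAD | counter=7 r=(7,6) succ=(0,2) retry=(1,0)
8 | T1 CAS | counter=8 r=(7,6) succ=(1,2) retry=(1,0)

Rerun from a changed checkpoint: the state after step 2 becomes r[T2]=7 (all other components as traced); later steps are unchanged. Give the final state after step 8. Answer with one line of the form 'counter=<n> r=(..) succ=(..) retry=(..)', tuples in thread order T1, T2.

counter=7 r=(6,5) succ=(2,0) retry=(0,2)

state after step 2 := counter=5 r=(5,7) succ=(0,0) retry=(0,0)
3 | T2 CAS | counter=5 r=(5,7) succ=(0,0) retry=(0,1)
4 | T2 LOAD | counter=5 r=(5,5) succ=(0,0) retry=(0,1)
5 | T1 CAS | counter=6 r=(5,5) succ=(1,0) retry=(0,1)
6 | T2 CAS | counter=6 r=(5,5) succ=(1,0) retry=(0,2)
7 | T1 LOAD | counter=6 r=(6,5) succ=(1,0) retry=(0,2)
8 | T1 CAS | counter=7 r=(6,5) succ=(2,0) retry=(0,2)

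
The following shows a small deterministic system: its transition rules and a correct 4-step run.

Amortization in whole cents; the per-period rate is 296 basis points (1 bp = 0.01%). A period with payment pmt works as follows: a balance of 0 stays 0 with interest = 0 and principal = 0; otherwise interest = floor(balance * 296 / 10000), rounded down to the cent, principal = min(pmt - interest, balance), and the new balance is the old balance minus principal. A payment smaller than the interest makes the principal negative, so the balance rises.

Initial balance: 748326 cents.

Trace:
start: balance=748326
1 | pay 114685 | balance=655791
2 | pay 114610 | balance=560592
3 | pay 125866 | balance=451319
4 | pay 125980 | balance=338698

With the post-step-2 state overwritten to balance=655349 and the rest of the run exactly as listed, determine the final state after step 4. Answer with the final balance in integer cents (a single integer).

state after step 2 := balance=655349
3 | pay 125866 | balance=548881
4 | pay 125980 | balance=439147

439147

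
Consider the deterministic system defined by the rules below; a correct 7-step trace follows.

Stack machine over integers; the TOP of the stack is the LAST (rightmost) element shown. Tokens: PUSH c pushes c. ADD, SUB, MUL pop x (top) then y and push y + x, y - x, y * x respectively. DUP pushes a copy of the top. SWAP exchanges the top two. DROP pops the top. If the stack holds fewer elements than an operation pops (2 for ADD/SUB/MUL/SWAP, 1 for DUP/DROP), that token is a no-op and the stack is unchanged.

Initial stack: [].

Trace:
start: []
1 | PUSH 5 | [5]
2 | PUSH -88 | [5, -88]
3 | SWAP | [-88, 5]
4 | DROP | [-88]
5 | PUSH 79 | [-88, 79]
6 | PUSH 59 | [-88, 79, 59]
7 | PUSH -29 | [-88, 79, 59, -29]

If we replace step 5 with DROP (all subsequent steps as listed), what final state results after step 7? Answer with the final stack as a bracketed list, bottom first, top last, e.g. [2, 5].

[59, -29]

(re-executing from step 5 with the substitution; state before step 5: [-88])
5 | DROP | []
6 | PUSH 59 | [59]
7 | PUSH -29 | [59, -29]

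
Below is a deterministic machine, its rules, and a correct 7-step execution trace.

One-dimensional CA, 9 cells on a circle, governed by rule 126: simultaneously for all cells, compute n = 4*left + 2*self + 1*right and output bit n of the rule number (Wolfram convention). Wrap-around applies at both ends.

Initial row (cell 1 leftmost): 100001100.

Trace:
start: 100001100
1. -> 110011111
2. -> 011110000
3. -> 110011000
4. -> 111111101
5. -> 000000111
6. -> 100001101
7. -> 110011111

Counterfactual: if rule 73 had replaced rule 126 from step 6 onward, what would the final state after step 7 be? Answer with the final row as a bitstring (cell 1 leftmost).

(re-executing steps 6..7 under rule 73; state before step 6: 000000111)
6. -> 011110101
7. -> 010010000

010010000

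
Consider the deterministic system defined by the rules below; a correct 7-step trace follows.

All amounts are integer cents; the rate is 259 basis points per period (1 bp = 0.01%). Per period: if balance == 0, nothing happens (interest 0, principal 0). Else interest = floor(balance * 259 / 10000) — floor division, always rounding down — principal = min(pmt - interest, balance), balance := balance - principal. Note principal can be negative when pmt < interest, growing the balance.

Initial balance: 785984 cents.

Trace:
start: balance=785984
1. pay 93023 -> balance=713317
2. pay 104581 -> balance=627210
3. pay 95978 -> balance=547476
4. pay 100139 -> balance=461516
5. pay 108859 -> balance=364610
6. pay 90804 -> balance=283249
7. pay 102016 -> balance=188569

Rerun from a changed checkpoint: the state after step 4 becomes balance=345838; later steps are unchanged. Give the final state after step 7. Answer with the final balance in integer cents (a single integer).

63667

state after step 4 := balance=345838
5. pay 108859 -> balance=245936
6. pay 90804 -> balance=161501
7. pay 102016 -> balance=63667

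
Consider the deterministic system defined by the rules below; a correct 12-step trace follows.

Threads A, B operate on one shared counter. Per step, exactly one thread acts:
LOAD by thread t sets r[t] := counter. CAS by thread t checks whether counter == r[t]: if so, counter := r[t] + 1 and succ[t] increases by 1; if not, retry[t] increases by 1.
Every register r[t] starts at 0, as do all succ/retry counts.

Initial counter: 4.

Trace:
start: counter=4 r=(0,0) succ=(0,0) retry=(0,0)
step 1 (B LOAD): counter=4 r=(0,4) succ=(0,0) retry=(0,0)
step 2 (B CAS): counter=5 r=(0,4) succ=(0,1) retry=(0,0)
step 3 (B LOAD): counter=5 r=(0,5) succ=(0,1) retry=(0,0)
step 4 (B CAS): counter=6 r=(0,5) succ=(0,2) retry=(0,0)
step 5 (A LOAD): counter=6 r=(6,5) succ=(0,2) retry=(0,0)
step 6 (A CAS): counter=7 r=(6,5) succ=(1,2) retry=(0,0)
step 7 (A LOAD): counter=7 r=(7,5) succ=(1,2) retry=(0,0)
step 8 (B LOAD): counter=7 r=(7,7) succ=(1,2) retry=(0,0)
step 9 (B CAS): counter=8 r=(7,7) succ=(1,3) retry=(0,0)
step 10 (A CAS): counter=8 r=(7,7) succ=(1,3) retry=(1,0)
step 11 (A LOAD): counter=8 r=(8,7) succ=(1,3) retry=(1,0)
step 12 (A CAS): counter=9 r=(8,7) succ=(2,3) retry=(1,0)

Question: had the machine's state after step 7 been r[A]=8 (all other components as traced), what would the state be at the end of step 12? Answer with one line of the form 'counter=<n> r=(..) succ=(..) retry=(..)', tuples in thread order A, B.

counter=10 r=(9,7) succ=(3,3) retry=(0,0)

state after step 7 := counter=7 r=(8,5) succ=(1,2) retry=(0,0)
step 8 (B LOAD): counter=7 r=(8,7) succ=(1,2) retry=(0,0)
step 9 (B CAS): counter=8 r=(8,7) succ=(1,3) retry=(0,0)
step 10 (A CAS): counter=9 r=(8,7) succ=(2,3) retry=(0,0)
step 11 (A LOAD): counter=9 r=(9,7) succ=(2,3) retry=(0,0)
step 12 (A CAS): counter=10 r=(9,7) succ=(3,3) retry=(0,0)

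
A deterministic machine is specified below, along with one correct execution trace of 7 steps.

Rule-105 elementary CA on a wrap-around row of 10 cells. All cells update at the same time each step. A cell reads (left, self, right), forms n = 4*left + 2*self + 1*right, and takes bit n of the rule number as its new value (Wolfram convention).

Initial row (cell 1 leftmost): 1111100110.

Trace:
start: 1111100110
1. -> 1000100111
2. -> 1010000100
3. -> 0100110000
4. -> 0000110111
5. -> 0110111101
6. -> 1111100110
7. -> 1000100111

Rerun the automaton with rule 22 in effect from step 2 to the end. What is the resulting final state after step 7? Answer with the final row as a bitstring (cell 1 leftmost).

1000100111

(re-executing steps 2..7 under rule 22; state before step 2: 1000100111)
2. -> 0101111000
3. -> 1100000100
4. -> 0010001111
5. -> 1111010000
6. -> 0000011001
7. -> 1000100111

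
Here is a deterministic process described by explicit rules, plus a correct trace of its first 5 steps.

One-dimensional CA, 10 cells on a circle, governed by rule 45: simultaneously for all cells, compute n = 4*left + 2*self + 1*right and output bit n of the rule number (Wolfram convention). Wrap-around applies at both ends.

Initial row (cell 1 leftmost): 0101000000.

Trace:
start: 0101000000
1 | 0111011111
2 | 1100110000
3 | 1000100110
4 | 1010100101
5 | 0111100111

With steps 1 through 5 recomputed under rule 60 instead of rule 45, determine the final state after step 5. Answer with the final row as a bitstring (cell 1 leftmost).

(re-executing steps 1..5 under rule 60; state before step 1: 0101000000)
1 | 0111100000
2 | 0100010000
3 | 0110011000
4 | 0101010100
5 | 0111111110

0111111110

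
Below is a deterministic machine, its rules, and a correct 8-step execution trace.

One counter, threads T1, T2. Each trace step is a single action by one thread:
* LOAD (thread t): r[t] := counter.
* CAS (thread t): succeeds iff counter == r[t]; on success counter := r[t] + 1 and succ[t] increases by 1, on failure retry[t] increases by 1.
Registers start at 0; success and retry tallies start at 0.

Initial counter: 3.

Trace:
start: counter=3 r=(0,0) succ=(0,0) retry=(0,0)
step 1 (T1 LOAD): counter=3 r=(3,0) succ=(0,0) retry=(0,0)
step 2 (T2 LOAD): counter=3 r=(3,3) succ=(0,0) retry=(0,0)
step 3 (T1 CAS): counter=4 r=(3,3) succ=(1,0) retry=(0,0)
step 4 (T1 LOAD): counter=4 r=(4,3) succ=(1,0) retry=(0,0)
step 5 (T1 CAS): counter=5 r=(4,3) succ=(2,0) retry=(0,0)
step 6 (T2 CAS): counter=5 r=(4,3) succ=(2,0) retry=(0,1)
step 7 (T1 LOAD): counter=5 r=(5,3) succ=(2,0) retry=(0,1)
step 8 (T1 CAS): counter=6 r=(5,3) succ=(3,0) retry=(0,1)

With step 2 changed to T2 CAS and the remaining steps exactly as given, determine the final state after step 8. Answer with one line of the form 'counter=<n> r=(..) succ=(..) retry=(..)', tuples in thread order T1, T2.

counter=6 r=(5,0) succ=(3,0) retry=(0,2)

(re-executing from step 2 with the substitution; state before step 2: counter=3 r=(3,0) succ=(0,0) retry=(0,0))
step 2 (T2 CAS): counter=3 r=(3,0) succ=(0,0) retry=(0,1)
step 3 (T1 CAS): counter=4 r=(3,0) succ=(1,0) retry=(0,1)
step 4 (T1 LOAD): counter=4 r=(4,0) succ=(1,0) retry=(0,1)
step 5 (T1 CAS): counter=5 r=(4,0) succ=(2,0) retry=(0,1)
step 6 (T2 CAS): counter=5 r=(4,0) succ=(2,0) retry=(0,2)
step 7 (T1 LOAD): counter=5 r=(5,0) succ=(2,0) retry=(0,2)
step 8 (T1 CAS): counter=6 r=(5,0) succ=(3,0) retry=(0,2)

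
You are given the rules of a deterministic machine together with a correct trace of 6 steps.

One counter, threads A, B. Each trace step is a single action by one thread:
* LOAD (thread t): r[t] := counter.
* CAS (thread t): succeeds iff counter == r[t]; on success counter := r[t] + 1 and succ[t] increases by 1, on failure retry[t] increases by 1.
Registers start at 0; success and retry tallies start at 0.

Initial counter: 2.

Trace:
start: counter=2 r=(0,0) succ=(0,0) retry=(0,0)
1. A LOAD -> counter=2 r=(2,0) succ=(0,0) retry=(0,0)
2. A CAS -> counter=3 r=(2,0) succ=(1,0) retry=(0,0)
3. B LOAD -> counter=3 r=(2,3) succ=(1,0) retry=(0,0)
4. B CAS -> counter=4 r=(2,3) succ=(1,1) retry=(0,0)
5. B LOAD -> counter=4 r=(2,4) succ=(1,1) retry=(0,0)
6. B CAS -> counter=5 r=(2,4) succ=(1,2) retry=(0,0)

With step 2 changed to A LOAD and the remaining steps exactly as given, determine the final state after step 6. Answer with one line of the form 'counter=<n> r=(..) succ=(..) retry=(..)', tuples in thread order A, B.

counter=4 r=(2,3) succ=(0,2) retry=(0,0)

(re-executing from step 2 with the substitution; state before step 2: counter=2 r=(2,0) succ=(0,0) retry=(0,0))
2. A LOAD -> counter=2 r=(2,0) succ=(0,0) retry=(0,0)
3. B LOAD -> counter=2 r=(2,2) succ=(0,0) retry=(0,0)
4. B CAS -> counter=3 r=(2,2) succ=(0,1) retry=(0,0)
5. B LOAD -> counter=3 r=(2,3) succ=(0,1) retry=(0,0)
6. B CAS -> counter=4 r=(2,3) succ=(0,2) retry=(0,0)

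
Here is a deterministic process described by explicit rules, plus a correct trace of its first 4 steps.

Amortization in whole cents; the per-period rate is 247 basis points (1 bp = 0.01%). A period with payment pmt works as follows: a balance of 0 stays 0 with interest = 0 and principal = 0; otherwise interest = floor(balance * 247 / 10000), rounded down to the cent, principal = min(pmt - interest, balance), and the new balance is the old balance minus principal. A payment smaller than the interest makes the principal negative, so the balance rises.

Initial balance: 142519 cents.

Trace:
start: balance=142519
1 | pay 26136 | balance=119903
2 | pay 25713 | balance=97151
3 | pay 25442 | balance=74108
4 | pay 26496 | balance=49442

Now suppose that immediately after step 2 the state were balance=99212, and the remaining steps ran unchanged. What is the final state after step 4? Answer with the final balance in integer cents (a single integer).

state after step 2 := balance=99212
3 | pay 25442 | balance=76220
4 | pay 26496 | balance=51606

51606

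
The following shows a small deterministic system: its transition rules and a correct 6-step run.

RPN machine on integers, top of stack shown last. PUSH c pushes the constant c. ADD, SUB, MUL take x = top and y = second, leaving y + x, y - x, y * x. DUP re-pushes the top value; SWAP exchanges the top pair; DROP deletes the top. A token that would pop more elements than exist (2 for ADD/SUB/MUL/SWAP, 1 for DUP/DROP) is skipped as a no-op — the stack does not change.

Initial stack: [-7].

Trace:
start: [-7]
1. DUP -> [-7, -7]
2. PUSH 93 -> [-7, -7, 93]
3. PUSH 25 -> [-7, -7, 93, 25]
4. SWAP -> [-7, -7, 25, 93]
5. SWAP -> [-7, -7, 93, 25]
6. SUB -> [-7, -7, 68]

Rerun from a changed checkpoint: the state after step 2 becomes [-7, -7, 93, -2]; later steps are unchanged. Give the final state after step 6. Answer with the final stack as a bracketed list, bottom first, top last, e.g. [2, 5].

[-7, -7, 93, -27]

state after step 2 := [-7, -7, 93, -2]
3. PUSH 25 -> [-7, -7, 93, -2, 25]
4. SWAP -> [-7, -7, 93, 25, -2]
5. SWAP -> [-7, -7, 93, -2, 25]
6. SUB -> [-7, -7, 93, -27]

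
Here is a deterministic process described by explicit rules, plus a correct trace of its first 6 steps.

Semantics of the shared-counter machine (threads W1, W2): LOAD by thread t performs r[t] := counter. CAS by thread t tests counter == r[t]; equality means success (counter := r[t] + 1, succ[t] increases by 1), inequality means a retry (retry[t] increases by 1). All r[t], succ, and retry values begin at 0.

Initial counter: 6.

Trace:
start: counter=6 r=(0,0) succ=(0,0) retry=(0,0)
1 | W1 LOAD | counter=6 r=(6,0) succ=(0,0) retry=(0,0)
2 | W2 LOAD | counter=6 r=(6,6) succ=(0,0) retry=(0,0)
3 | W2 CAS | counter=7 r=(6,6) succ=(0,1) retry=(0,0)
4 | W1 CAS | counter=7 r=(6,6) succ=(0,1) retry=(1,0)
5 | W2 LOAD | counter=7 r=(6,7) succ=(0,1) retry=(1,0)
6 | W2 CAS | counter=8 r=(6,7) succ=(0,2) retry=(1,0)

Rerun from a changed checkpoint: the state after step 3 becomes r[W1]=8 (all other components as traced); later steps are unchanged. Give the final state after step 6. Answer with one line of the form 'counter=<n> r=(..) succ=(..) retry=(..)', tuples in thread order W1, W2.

counter=8 r=(8,7) succ=(0,2) retry=(1,0)

state after step 3 := counter=7 r=(8,6) succ=(0,1) retry=(0,0)
4 | W1 CAS | counter=7 r=(8,6) succ=(0,1) retry=(1,0)
5 | W2 LOAD | counter=7 r=(8,7) succ=(0,1) retry=(1,0)
6 | W2 CAS | counter=8 r=(8,7) succ=(0,2) retry=(1,0)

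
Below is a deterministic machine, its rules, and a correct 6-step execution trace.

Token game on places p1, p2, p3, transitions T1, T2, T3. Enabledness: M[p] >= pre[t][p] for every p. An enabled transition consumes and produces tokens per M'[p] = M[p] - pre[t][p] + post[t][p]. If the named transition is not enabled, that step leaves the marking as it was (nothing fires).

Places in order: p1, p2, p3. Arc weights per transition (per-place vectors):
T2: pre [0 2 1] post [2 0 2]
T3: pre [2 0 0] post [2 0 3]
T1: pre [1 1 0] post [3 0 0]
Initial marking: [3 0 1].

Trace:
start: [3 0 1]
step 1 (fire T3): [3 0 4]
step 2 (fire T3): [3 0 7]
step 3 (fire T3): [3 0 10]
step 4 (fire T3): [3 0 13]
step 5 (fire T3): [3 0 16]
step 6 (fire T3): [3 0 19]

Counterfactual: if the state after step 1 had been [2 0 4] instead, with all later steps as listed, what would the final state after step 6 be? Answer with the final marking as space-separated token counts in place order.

2 0 19

state after step 1 := [2 0 4]
step 2 (fire T3): [2 0 7]
step 3 (fire T3): [2 0 10]
step 4 (fire T3): [2 0 13]
step 5 (fire T3): [2 0 16]
step 6 (fire T3): [2 0 19]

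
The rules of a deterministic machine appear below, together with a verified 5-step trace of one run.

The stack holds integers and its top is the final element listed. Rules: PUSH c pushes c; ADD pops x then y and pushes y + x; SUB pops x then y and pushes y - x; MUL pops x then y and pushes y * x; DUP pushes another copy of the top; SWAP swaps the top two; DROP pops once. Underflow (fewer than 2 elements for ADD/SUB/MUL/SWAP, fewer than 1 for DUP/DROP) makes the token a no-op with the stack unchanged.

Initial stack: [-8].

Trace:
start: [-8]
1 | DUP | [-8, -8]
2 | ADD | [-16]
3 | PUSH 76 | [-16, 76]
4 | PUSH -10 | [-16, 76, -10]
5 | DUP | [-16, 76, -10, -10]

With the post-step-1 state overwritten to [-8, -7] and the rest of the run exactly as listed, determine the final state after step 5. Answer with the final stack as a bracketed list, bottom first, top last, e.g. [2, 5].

[-15, 76, -10, -10]

state after step 1 := [-8, -7]
2 | ADD | [-15]
3 | PUSH 76 | [-15, 76]
4 | PUSH -10 | [-15, 76, -10]
5 | DUP | [-15, 76, -10, -10]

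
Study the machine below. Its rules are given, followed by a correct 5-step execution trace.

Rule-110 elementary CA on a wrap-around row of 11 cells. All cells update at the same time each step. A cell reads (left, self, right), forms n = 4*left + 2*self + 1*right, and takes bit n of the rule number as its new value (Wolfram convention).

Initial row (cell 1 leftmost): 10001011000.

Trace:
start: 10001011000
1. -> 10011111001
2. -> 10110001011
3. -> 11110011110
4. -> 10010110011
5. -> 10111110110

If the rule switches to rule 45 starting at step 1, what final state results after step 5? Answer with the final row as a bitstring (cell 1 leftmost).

10000111101

(re-executing steps 1..5 under rule 45; state before step 1: 10001011000)
1. -> 10101110010
2. -> 11111000011
3. -> 00000011010
4. -> 11111010110
5. -> 10000111101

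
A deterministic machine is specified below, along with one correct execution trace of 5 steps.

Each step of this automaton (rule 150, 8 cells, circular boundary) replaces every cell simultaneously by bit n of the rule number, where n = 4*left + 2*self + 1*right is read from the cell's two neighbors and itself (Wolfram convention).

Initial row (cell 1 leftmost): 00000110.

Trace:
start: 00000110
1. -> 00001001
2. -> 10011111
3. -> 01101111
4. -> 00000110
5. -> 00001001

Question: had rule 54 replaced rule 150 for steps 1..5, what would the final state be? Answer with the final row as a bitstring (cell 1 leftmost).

11111001

(re-executing steps 1..5 under rule 54; state before step 1: 00000110)
1. -> 00001001
2. -> 10011111
3. -> 01100000
4. -> 10010000
5. -> 11111001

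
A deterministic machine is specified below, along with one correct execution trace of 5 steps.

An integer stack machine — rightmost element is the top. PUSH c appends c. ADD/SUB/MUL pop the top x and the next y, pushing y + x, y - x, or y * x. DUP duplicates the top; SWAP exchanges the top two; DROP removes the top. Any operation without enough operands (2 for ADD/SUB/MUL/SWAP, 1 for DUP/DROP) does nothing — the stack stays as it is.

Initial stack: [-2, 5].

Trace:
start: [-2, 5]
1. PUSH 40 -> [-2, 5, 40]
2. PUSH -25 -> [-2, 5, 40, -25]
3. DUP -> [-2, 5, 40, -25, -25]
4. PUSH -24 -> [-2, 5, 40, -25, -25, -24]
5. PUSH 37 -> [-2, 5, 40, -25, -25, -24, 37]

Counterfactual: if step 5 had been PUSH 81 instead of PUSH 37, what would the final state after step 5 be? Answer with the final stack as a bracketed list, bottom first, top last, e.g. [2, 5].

(re-executing from step 5 with the substitution; state before step 5: [-2, 5, 40, -25, -25, -24])
5. PUSH 81 -> [-2, 5, 40, -25, -25, -24, 81]

[-2, 5, 40, -25, -25, -24, 81]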